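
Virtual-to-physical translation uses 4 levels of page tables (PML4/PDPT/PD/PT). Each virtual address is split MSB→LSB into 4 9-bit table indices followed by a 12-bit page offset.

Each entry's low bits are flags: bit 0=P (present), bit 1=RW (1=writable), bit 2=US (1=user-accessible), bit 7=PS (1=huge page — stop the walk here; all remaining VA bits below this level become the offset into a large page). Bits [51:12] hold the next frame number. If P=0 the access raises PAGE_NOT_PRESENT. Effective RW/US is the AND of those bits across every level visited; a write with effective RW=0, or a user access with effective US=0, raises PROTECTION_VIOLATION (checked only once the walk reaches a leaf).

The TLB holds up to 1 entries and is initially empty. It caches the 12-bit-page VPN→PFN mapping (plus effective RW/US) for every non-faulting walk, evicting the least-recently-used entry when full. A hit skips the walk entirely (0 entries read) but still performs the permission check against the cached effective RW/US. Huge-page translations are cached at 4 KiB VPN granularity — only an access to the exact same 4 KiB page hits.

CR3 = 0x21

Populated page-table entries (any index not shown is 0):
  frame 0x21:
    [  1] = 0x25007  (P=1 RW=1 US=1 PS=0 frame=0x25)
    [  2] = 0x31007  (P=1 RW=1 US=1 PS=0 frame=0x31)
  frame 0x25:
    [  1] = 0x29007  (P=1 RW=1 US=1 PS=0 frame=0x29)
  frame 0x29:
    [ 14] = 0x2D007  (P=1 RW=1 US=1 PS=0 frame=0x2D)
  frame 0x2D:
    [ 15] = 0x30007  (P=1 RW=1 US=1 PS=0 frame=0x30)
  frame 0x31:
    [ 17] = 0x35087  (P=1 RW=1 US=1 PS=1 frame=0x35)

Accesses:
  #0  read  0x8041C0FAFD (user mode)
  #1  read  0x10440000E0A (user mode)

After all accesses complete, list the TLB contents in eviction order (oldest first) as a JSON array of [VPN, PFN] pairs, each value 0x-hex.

Walk each access:
#0 VA=0x8041C0FAFD (r,user):
  lvl0: tbl 0x21, slot 1 ⇒ 0x25007 (P1/RW1/US1/PS0)
  lvl1: tbl 0x25, slot 1 ⇒ 0x29007 (P1/RW1/US1/PS0)
  lvl2: tbl 0x29, slot 14 ⇒ 0x2D007 (P1/RW1/US1/PS0)
  lvl3: tbl 0x2D, slot 15 ⇒ 0x30007 (P1/RW1/US1/PS0)
  → PA=0x30AFD  (4 entries read)
#1 VA=0x10440000E0A (r,user):
  lvl0: tbl 0x21, slot 2 ⇒ 0x31007 (P1/RW1/US1/PS0)
  lvl1: tbl 0x31, slot 17 ⇒ 0x35087 (P1/RW1/US1/PS1)
  → PA=0x35E0A (huge @L1)  (2 entries read)

TLB: [["0x10440000", "0x35"]]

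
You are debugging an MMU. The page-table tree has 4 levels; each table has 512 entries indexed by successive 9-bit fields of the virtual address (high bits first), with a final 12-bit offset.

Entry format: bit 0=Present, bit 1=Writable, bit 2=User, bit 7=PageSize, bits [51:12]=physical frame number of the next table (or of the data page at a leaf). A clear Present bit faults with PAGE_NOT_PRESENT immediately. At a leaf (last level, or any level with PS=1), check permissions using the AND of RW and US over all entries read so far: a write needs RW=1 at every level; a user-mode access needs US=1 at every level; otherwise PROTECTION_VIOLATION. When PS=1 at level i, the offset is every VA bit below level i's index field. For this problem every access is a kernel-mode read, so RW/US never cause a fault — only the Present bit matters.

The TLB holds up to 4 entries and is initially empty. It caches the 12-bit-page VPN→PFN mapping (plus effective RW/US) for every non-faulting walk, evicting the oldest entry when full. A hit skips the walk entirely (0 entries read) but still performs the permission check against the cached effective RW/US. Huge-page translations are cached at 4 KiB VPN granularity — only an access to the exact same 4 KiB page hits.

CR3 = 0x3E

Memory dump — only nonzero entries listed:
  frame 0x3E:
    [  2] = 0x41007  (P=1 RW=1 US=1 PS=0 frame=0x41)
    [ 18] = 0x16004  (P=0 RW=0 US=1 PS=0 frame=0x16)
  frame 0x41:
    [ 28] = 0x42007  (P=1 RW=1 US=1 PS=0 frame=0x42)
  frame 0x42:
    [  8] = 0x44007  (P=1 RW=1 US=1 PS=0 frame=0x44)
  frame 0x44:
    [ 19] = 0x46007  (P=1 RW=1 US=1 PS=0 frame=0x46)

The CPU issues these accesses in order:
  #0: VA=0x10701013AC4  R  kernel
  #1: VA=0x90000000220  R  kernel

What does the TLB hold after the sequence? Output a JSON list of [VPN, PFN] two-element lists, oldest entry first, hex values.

Per-access translation:
#0 VA=0x10701013AC4 (r,kernel):
  L0: frame=0x3E idx=2 entry=0x41007 [P=1 RW=1 US=1 PS=0]
  L1: frame=0x41 idx=28 entry=0x42007 [P=1 RW=1 US=1 PS=0]
  L2: frame=0x42 idx=8 entry=0x44007 [P=1 RW=1 US=1 PS=0]
  L3: frame=0x44 idx=19 entry=0x46007 [P=1 RW=1 US=1 PS=0]
  → PA=0x46AC4  (4 entries read)
#1 VA=0x90000000220 (r,kernel):
  L0: frame=0x3E idx=18 entry=0x16004 [P=0 RW=0 US=1 PS=0]
  ⇒ fault: PAGE_NOT_PRESENT  — 1 lookups

TLB: [["0x10701013", "0x46"]]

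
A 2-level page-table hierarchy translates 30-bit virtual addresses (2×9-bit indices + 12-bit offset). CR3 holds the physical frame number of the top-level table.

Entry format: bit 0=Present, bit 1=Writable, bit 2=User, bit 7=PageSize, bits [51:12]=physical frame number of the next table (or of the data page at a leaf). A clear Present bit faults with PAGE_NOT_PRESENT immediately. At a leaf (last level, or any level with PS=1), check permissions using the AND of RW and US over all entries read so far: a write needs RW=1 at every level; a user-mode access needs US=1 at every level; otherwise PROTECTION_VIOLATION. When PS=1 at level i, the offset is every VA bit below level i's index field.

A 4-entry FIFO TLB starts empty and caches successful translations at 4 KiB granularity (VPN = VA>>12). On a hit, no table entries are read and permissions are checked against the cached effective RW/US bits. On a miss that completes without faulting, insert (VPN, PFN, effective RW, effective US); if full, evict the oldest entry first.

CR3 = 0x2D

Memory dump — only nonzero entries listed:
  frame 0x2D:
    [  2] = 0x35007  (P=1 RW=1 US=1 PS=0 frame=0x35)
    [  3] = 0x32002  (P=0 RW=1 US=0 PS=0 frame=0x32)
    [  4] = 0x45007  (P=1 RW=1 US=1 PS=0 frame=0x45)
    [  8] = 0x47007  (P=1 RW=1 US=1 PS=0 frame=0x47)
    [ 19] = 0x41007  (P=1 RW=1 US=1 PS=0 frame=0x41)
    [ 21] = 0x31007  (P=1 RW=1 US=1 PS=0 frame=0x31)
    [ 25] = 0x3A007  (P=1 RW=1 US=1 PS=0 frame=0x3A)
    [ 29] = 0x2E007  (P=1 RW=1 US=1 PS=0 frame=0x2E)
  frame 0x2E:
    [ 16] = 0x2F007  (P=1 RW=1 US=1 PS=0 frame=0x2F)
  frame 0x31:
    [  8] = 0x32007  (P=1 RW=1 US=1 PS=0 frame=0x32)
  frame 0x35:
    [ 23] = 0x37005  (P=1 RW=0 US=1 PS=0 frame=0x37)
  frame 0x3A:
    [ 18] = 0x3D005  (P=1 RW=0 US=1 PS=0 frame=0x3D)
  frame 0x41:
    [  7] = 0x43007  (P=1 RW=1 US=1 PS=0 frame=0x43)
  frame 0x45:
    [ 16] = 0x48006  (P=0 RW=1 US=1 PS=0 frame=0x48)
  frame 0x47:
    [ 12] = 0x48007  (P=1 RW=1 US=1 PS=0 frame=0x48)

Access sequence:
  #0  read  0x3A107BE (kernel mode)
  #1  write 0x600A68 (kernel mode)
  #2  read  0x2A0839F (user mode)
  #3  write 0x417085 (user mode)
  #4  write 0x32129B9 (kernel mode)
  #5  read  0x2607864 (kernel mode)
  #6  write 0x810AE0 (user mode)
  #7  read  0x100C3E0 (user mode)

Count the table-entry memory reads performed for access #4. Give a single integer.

Walk each access:
#0 VA=0x3A107BE (r,kernel):
  L0: frame=0x2D idx=29 entry=0x2E007 [P=1 RW=1 US=1 PS=0]
  L1: frame=0x2E idx=16 entry=0x2F007 [P=1 RW=1 US=1 PS=0]
  ⇒ phys 0x2F7BE  [2 reads]
#1 VA=0x600A68 (w,kernel):
  L0: frame=0x2D idx=3 entry=0x32002 [P=0 RW=1 US=0 PS=0]
  ✗ PAGE_NOT_PRESENT  [1 reads]
#2 VA=0x2A0839F (r,user):
  L0: frame=0x2D idx=21 entry=0x31007 [P=1 RW=1 US=1 PS=0]
  L1: frame=0x31 idx=8 entry=0x32007 [P=1 RW=1 US=1 PS=0]
  ⇒ phys 0x3239F  [2 reads]
#3 VA=0x417085 (w,user):
  L0: frame=0x2D idx=2 entry=0x35007 [P=1 RW=1 US=1 PS=0]
  L1: frame=0x35 idx=23 entry=0x37005 [P=1 RW=0 US=1 PS=0]
  ✗ PROTECTION_VIOLATION  [2 reads]
#4 VA=0x32129B9 (w,kernel):
  L0: frame=0x2D idx=25 entry=0x3A007 [P=1 RW=1 US=1 PS=0]
  L1: frame=0x3A idx=18 entry=0x3D005 [P=1 RW=0 US=1 PS=0]
  ✗ PROTECTION_VIOLATION  [2 reads]
#5 VA=0x2607864 (r,kernel):
  L0: frame=0x2D idx=19 entry=0x41007 [P=1 RW=1 US=1 PS=0]
  L1: frame=0x41 idx=7 entry=0x43007 [P=1 RW=1 US=1 PS=0]
  ⇒ phys 0x43864  [2 reads]
#6 VA=0x810AE0 (w,user):
  L0: frame=0x2D idx=4 entry=0x45007 [P=1 RW=1 US=1 PS=0]
  L1: frame=0x45 idx=16 entry=0x48006 [P=0 RW=1 US=1 PS=0]
  ✗ PAGE_NOT_PRESENT  [2 reads]
#7 VA=0x100C3E0 (r,user):
  L0: frame=0x2D idx=8 entry=0x47007 [P=1 RW=1 US=1 PS=0]
  L1: frame=0x47 idx=12 entry=0x48007 [P=1 RW=1 US=1 PS=0]
  ⇒ phys 0x483E0  [2 reads]

Entries read for #4: 2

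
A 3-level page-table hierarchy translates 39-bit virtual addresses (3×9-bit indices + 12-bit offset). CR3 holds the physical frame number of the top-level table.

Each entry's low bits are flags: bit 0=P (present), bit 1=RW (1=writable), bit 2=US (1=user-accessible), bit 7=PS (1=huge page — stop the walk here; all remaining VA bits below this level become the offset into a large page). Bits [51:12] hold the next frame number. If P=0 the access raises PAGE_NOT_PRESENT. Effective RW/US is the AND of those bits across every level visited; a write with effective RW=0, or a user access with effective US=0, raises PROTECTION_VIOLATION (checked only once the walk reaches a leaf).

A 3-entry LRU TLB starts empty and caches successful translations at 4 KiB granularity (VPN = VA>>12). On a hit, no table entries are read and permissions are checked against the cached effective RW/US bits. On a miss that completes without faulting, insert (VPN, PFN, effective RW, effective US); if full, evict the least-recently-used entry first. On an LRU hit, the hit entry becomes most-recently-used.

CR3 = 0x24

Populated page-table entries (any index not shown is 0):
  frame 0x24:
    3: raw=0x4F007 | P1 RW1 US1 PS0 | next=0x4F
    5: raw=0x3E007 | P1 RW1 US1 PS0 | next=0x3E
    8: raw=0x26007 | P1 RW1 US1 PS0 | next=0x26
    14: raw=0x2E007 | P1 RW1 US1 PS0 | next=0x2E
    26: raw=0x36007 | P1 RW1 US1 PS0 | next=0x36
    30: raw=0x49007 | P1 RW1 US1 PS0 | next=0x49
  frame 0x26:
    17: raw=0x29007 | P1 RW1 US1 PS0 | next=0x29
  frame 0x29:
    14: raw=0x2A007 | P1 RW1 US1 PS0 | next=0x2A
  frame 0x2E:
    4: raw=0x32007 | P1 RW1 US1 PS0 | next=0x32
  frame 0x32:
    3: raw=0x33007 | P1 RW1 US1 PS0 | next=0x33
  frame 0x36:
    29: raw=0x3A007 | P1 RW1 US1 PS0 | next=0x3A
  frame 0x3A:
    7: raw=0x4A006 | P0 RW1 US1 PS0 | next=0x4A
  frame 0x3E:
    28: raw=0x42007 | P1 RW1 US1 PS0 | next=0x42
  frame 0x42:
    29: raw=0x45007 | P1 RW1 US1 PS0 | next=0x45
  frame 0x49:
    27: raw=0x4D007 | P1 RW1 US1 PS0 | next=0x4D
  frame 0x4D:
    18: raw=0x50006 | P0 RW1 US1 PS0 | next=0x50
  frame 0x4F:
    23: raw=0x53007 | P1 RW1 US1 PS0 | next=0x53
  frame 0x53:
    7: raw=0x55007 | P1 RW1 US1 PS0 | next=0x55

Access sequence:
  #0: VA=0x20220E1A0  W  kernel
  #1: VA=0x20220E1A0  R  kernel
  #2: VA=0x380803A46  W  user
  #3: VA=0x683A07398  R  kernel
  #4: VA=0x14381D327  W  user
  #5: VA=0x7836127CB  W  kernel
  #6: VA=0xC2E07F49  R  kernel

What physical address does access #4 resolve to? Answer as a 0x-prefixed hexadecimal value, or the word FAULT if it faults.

Trace:
#0 VA=0x20220E1A0 (w,kernel):
  L0 @0x24[8] → 0x26007  P=1,RW=1,US=1,PS=0
  L1 @0x26[17] → 0x29007  P=1,RW=1,US=1,PS=0
  L2 @0x29[14] → 0x2A007  P=1,RW=1,US=1,PS=0
  ⇒ phys 0x2A1A0  [3 reads]
#1 VA=0x20220E1A0 (r,kernel):
  TLB hit vpn=0x20220E → PA=0x2A1A0
#2 VA=0x380803A46 (w,user):
  L0 @0x24[14] → 0x2E007  P=1,RW=1,US=1,PS=0
  L1 @0x2E[4] → 0x32007  P=1,RW=1,US=1,PS=0
  L2 @0x32[3] → 0x33007  P=1,RW=1,US=1,PS=0
  ⇒ phys 0x33A46  [3 reads]
#3 VA=0x683A07398 (r,kernel):
  L0 @0x24[26] → 0x36007  P=1,RW=1,US=1,PS=0
  L1 @0x36[29] → 0x3A007  P=1,RW=1,US=1,PS=0
  L2 @0x3A[7] → 0x4A006  P=0,RW=1,US=1,PS=0
  ✗ PAGE_NOT_PRESENT  [3 reads]
#4 VA=0x14381D327 (w,user):
  L0 @0x24[5] → 0x3E007  P=1,RW=1,US=1,PS=0
  L1 @0x3E[28] → 0x42007  P=1,RW=1,US=1,PS=0
  L2 @0x42[29] → 0x45007  P=1,RW=1,US=1,PS=0
  ⇒ phys 0x45327  [3 reads]
#5 VA=0x7836127CB (w,kernel):
  L0 @0x24[30] → 0x49007  P=1,RW=1,US=1,PS=0
  L1 @0x49[27] → 0x4D007  P=1,RW=1,US=1,PS=0
  L2 @0x4D[18] → 0x50006  P=0,RW=1,US=1,PS=0
  ✗ PAGE_NOT_PRESENT  [3 reads]
#6 VA=0xC2E07F49 (r,kernel):
  L0 @0x24[3] → 0x4F007  P=1,RW=1,US=1,PS=0
  L1 @0x4F[23] → 0x53007  P=1,RW=1,US=1,PS=0
  L2 @0x53[7] → 0x55007  P=1,RW=1,US=1,PS=0
  ⇒ phys 0x55F49  [3 reads]

Access #4 PA: 0x45327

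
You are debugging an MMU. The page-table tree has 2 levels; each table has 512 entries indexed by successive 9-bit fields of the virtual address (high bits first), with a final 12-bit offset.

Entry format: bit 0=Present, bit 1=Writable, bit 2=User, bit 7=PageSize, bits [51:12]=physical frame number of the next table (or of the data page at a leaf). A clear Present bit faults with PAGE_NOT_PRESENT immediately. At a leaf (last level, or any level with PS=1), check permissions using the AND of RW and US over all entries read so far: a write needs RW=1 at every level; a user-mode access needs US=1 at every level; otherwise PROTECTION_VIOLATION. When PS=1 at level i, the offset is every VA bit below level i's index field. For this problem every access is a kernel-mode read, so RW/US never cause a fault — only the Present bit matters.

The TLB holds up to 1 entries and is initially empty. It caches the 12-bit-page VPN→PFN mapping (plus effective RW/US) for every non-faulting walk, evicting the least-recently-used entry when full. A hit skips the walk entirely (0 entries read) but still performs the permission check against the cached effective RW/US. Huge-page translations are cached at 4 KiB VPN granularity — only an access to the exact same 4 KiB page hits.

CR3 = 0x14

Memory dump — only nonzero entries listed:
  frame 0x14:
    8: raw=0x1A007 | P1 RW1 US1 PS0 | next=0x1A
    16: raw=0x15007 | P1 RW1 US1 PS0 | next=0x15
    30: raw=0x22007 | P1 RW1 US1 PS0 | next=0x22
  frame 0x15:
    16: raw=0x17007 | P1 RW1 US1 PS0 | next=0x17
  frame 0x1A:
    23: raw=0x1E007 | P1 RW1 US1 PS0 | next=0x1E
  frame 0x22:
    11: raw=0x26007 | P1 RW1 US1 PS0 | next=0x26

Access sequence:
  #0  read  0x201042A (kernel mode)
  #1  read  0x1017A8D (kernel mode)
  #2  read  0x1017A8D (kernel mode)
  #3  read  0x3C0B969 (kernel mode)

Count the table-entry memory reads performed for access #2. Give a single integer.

Trace:
#0 VA=0x201042A (r,kernel):
  L0: frame=0x14 idx=16 entry=0x15007 [P=1 RW=1 US=1 PS=0]
  L1: frame=0x15 idx=16 entry=0x17007 [P=1 RW=1 US=1 PS=0]
  ✓ 0x1742A  — 2 lookups
#1 VA=0x1017A8D (r,kernel):
  L0: frame=0x14 idx=8 entry=0x1A007 [P=1 RW=1 US=1 PS=0]
  L1: frame=0x1A idx=23 entry=0x1E007 [P=1 RW=1 US=1 PS=0]
  ✓ 0x1EA8D  — 2 lookups
#2 VA=0x1017A8D (r,kernel):
  TLB hit vpn=0x1017 → PA=0x1EA8D
#3 VA=0x3C0B969 (r,kernel):
  L0: frame=0x14 idx=30 entry=0x22007 [P=1 RW=1 US=1 PS=0]
  L1: frame=0x22 idx=11 entry=0x26007 [P=1 RW=1 US=1 PS=0]
  ✓ 0x26969  — 2 lookups

Entries read for #2: 0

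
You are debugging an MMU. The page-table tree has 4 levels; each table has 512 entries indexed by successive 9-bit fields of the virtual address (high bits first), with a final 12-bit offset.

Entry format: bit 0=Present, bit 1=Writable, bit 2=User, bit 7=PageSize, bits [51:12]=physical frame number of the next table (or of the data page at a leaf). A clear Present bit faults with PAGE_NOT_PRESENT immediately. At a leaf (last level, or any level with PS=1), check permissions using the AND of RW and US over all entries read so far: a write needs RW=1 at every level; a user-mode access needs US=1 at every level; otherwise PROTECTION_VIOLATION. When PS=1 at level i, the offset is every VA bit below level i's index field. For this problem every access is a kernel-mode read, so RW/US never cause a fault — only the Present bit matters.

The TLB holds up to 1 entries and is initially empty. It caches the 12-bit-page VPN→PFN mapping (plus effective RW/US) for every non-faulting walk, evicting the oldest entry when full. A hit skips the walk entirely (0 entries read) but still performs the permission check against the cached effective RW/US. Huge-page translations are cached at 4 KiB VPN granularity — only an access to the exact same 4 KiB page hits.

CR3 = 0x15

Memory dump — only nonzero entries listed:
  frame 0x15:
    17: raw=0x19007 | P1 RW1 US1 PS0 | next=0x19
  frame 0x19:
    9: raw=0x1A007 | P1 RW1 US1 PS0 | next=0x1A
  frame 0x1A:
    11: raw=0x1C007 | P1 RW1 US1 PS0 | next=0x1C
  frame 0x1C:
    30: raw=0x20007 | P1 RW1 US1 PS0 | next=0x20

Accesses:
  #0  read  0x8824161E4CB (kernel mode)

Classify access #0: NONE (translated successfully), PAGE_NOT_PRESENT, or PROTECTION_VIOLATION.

Trace:
#0 VA=0x8824161E4CB (r,kernel):
  L0 @0x15[17] → 0x19007  P=1,RW=1,US=1,PS=0
  L1 @0x19[9] → 0x1A007  P=1,RW=1,US=1,PS=0
  L2 @0x1A[11] → 0x1C007  P=1,RW=1,US=1,PS=0
  L3 @0x1C[30] → 0x20007  P=1,RW=1,US=1,PS=0
  ✓ 0x204CB  — 4 lookups

Access #0 fault: NONE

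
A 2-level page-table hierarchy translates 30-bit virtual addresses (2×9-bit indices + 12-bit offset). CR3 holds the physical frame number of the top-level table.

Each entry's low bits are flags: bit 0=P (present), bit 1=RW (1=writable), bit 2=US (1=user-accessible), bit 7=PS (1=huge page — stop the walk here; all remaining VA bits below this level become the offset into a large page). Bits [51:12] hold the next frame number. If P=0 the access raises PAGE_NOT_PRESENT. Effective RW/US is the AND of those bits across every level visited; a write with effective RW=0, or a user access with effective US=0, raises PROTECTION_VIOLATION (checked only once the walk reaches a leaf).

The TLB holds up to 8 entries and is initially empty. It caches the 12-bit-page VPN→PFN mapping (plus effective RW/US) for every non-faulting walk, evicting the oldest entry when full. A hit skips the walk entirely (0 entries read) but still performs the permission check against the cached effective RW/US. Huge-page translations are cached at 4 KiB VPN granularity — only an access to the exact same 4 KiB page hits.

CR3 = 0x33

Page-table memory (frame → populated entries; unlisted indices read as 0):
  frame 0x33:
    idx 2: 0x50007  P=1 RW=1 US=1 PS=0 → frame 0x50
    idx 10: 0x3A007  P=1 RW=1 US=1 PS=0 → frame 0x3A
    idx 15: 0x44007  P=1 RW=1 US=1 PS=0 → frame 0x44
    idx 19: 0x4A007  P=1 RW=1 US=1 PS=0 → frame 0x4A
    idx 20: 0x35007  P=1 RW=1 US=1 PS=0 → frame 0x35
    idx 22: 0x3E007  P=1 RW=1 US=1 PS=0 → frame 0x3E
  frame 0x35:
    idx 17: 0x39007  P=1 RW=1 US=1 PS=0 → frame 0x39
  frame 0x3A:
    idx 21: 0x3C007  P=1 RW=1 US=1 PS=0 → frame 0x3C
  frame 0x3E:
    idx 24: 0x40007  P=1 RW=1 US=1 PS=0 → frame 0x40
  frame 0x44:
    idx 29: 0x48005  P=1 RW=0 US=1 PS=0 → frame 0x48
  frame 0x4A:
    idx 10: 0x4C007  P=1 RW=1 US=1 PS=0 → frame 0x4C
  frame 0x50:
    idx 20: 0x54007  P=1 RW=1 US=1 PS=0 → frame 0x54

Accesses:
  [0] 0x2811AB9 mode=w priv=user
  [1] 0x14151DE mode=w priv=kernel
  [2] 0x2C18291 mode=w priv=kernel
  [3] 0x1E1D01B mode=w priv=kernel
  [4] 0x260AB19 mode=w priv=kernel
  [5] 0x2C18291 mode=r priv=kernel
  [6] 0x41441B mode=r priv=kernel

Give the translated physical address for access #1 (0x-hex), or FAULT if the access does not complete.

Per-access translation:
#0 VA=0x2811AB9 (w,user):
  [0] read 0x33 idx=20: raw=0x35007 flags P=1 W=1 U=1 S=0
  [1] read 0x35 idx=17: raw=0x39007 flags P=1 W=1 U=1 S=0
  → PA=0x39AB9  (2 entries read)
#1 VA=0x14151DE (w,kernel):
  [0] read 0x33 idx=10: raw=0x3A007 flags P=1 W=1 U=1 S=0
  [1] read 0x3A idx=21: raw=0x3C007 flags P=1 W=1 U=1 S=0
  → PA=0x3C1DE  (2 entries read)
#2 VA=0x2C18291 (w,kernel):
  [0] read 0x33 idx=22: raw=0x3E007 flags P=1 W=1 U=1 S=0
  [1] read 0x3E idx=24: raw=0x40007 flags P=1 W=1 U=1 S=0
  → PA=0x40291  (2 entries read)
#3 VA=0x1E1D01B (w,kernel):
  [0] read 0x33 idx=15: raw=0x44007 flags P=1 W=1 U=1 S=0
  [1] read 0x44 idx=29: raw=0x48005 flags P=1 W=0 U=1 S=0
  → PROTECTION_VIOLATION  (2 entries read)
#4 VA=0x260AB19 (w,kernel):
  [0] read 0x33 idx=19: raw=0x4A007 flags P=1 W=1 U=1 S=0
  [1] read 0x4A idx=10: raw=0x4C007 flags P=1 W=1 U=1 S=0
  → PA=0x4CB19  (2 entries read)
#5 VA=0x2C18291 (r,kernel):
  TLB hit vpn=0x2C18 → PA=0x40291
#6 VA=0x41441B (r,kernel):
  [0] read 0x33 idx=2: raw=0x50007 flags P=1 W=1 U=1 S=0
  [1] read 0x50 idx=20: raw=0x54007 flags P=1 W=1 U=1 S=0
  → PA=0x5441B  (2 entries read)

Access #1 PA: 0x3C1DE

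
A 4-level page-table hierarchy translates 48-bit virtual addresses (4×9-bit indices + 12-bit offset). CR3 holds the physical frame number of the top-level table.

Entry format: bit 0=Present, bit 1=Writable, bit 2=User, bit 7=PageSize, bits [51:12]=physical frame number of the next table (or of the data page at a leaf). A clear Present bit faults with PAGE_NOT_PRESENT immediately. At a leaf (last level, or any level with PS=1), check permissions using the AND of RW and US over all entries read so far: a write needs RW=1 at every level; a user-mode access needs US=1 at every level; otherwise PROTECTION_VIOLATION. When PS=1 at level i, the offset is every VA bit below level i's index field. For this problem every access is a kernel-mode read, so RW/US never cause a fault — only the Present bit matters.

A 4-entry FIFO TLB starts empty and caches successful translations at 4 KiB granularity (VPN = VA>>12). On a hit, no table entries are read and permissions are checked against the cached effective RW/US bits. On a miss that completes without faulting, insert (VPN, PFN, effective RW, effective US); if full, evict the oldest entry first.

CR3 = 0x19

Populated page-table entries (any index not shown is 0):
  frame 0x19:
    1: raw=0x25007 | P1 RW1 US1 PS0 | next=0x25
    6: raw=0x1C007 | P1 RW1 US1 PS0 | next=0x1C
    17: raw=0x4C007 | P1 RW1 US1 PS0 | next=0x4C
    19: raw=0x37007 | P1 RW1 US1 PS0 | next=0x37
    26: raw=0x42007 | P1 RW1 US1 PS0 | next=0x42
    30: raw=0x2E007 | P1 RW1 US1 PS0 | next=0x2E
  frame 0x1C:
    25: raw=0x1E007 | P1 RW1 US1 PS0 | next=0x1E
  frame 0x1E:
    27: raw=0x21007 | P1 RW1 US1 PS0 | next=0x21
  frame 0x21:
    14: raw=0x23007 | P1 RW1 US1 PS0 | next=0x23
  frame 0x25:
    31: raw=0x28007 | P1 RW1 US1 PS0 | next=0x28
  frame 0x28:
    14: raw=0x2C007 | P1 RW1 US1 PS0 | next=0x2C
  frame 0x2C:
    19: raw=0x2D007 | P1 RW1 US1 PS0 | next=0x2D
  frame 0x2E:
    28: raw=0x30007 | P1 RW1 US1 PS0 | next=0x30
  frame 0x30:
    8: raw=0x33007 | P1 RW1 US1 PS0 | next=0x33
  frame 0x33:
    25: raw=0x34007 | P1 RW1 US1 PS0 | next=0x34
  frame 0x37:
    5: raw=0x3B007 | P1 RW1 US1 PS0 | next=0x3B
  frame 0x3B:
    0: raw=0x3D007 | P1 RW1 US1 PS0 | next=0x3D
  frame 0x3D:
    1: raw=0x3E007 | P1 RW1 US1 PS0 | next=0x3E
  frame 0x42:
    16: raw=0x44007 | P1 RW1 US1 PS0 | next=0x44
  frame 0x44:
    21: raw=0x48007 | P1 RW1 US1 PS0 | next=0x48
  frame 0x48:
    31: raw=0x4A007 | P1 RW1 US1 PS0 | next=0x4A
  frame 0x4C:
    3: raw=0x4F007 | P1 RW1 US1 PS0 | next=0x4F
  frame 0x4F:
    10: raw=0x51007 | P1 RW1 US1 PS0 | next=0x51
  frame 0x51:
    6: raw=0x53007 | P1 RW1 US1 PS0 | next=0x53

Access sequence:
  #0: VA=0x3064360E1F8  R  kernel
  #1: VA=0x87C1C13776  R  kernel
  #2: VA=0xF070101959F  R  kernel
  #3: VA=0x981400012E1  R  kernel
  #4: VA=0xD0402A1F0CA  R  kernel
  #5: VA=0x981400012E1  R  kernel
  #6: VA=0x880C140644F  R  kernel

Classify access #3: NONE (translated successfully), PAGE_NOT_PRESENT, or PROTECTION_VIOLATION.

Trace:
#0 VA=0x3064360E1F8 (r,kernel):
  L0 @0x19[6] → 0x1C007  P=1,RW=1,US=1,PS=0
  L1 @0x1C[25] → 0x1E007  P=1,RW=1,US=1,PS=0
  L2 @0x1E[27] → 0x21007  P=1,RW=1,US=1,PS=0
  L3 @0x21[14] → 0x23007  P=1,RW=1,US=1,PS=0
  ⇒ phys 0x231F8  [4 reads]
#1 VA=0x87C1C13776 (r,kernel):
  L0 @0x19[1] → 0x25007  P=1,RW=1,US=1,PS=0
  L1 @0x25[31] → 0x28007  P=1,RW=1,US=1,PS=0
  L2 @0x28[14] → 0x2C007  P=1,RW=1,US=1,PS=0
  L3 @0x2C[19] → 0x2D007  P=1,RW=1,US=1,PS=0
  ⇒ phys 0x2D776  [4 reads]
#2 VA=0xF070101959F (r,kernel):
  L0 @0x19[30] → 0x2E007  P=1,RW=1,US=1,PS=0
  L1 @0x2E[28] → 0x30007  P=1,RW=1,US=1,PS=0
  L2 @0x30[8] → 0x33007  P=1,RW=1,US=1,PS=0
  L3 @0x33[25] → 0x34007  P=1,RW=1,US=1,PS=0
  ⇒ phys 0x3459F  [4 reads]
#3 VA=0x981400012E1 (r,kernel):
  L0 @0x19[19] → 0x37007  P=1,RW=1,US=1,PS=0
  L1 @0x37[5] → 0x3B007  P=1,RW=1,US=1,PS=0
  L2 @0x3B[0] → 0x3D007  P=1,RW=1,US=1,PS=0
  L3 @0x3D[1] → 0x3E007  P=1,RW=1,US=1,PS=0
  ⇒ phys 0x3E2E1  [4 reads]
#4 VA=0xD0402A1F0CA (r,kernel):
  L0 @0x19[26] → 0x42007  P=1,RW=1,US=1,PS=0
  L1 @0x42[16] → 0x44007  P=1,RW=1,US=1,PS=0
  L2 @0x44[21] → 0x48007  P=1,RW=1,US=1,PS=0
  L3 @0x48[31] → 0x4A007  P=1,RW=1,US=1,PS=0
  ⇒ phys 0x4A0CA  [4 reads]
#5 VA=0x981400012E1 (r,kernel):
  TLB hit vpn=0x98140001 → PA=0x3E2E1
#6 VA=0x880C140644F (r,kernel):
  L0 @0x19[17] → 0x4C007  P=1,RW=1,US=1,PS=0
  L1 @0x4C[3] → 0x4F007  P=1,RW=1,US=1,PS=0
  L2 @0x4F[10] → 0x51007  P=1,RW=1,US=1,PS=0
  L3 @0x51[6] → 0x53007  P=1,RW=1,US=1,PS=0
  ⇒ phys 0x5344F  [4 reads]

Access #3 fault: NONE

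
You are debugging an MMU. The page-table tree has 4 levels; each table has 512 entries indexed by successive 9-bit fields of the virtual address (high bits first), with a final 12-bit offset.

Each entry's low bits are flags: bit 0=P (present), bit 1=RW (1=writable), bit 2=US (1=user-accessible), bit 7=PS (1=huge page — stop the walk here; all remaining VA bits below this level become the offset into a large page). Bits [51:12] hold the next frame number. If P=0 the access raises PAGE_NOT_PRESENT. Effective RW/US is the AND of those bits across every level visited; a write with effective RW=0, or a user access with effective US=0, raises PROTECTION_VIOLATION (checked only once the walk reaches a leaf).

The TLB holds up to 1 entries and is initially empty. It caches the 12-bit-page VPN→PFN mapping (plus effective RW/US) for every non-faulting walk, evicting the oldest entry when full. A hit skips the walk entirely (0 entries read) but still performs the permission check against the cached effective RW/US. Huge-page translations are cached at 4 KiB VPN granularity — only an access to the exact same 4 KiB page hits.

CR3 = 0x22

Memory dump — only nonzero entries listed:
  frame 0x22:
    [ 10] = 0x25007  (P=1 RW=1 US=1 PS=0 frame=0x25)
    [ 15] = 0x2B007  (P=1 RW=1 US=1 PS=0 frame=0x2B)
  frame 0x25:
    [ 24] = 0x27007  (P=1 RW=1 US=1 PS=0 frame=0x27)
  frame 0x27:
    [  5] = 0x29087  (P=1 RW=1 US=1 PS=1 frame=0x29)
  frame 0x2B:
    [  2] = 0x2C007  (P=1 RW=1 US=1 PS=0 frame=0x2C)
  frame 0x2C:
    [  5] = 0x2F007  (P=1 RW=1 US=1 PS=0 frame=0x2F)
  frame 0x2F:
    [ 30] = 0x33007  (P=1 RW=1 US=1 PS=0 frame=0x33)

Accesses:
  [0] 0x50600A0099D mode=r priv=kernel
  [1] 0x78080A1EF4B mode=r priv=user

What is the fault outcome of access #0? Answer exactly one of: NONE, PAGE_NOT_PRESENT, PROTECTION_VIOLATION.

Walk each access:
#0 VA=0x50600A0099D (r,kernel):
  L0: frame=0x22 idx=10 entry=0x25007 [P=1 RW=1 US=1 PS=0]
  L1: frame=0x25 idx=24 entry=0x27007 [P=1 RW=1 US=1 PS=0]
  L2: frame=0x27 idx=5 entry=0x29087 [P=1 RW=1 US=1 PS=1]
  ⇒ phys 0x2999D (huge @L2)  [3 reads]
#1 VA=0x78080A1EF4B (r,user):
  L0: frame=0x22 idx=15 entry=0x2B007 [P=1 RW=1 US=1 PS=0]
  L1: frame=0x2B idx=2 entry=0x2C007 [P=1 RW=1 US=1 PS=0]
  L2: frame=0x2C idx=5 entry=0x2F007 [P=1 RW=1 US=1 PS=0]
  L3: frame=0x2F idx=30 entry=0x33007 [P=1 RW=1 US=1 PS=0]
  ⇒ phys 0x33F4B  [4 reads]

Access #0 fault: NONE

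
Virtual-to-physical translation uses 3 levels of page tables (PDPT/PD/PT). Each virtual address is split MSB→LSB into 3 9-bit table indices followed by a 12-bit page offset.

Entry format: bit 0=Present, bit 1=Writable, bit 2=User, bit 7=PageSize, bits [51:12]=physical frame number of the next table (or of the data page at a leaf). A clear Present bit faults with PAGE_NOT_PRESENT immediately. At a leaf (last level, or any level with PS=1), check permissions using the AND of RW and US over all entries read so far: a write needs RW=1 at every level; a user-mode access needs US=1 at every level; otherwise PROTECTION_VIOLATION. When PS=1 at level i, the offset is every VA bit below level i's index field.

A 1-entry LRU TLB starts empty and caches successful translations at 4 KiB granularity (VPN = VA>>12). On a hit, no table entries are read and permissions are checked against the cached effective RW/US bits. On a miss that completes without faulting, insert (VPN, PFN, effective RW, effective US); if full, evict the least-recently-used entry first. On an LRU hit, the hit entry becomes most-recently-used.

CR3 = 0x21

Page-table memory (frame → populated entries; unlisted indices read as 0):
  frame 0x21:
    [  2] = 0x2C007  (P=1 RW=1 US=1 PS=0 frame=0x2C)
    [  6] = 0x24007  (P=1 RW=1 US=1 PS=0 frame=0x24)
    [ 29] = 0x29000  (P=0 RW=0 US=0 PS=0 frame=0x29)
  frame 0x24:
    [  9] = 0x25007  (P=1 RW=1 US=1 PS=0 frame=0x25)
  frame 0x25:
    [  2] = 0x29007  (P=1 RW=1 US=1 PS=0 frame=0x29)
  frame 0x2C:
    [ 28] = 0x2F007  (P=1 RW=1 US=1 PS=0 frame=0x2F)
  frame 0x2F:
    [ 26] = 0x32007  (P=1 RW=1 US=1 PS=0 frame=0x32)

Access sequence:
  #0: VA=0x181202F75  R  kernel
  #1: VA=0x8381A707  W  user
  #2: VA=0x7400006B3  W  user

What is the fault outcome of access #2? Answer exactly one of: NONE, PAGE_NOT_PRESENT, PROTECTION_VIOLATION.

Per-access translation:
#0 VA=0x181202F75 (r,kernel):
  [0] read 0x21 idx=6: raw=0x24007 flags P=1 W=1 U=1 S=0
  [1] read 0x24 idx=9: raw=0x25007 flags P=1 W=1 U=1 S=0
  [2] read 0x25 idx=2: raw=0x29007 flags P=1 W=1 U=1 S=0
  → PA=0x29F75  (3 entries read)
#1 VA=0x8381A707 (w,user):
  [0] read 0x21 idx=2: raw=0x2C007 flags P=1 W=1 U=1 S=0
  [1] read 0x2C idx=28: raw=0x2F007 flags P=1 W=1 U=1 S=0
  [2] read 0x2F idx=26: raw=0x32007 flags P=1 W=1 U=1 S=0
  → PA=0x32707  (3 entries read)
#2 VA=0x7400006B3 (w,user):
  [0] read 0x21 idx=29: raw=0x29000 flags P=0 W=0 U=0 S=0
  ⇒ fault: PAGE_NOT_PRESENT  — 1 lookups

Access #2 fault: PAGE_NOT_PRESENT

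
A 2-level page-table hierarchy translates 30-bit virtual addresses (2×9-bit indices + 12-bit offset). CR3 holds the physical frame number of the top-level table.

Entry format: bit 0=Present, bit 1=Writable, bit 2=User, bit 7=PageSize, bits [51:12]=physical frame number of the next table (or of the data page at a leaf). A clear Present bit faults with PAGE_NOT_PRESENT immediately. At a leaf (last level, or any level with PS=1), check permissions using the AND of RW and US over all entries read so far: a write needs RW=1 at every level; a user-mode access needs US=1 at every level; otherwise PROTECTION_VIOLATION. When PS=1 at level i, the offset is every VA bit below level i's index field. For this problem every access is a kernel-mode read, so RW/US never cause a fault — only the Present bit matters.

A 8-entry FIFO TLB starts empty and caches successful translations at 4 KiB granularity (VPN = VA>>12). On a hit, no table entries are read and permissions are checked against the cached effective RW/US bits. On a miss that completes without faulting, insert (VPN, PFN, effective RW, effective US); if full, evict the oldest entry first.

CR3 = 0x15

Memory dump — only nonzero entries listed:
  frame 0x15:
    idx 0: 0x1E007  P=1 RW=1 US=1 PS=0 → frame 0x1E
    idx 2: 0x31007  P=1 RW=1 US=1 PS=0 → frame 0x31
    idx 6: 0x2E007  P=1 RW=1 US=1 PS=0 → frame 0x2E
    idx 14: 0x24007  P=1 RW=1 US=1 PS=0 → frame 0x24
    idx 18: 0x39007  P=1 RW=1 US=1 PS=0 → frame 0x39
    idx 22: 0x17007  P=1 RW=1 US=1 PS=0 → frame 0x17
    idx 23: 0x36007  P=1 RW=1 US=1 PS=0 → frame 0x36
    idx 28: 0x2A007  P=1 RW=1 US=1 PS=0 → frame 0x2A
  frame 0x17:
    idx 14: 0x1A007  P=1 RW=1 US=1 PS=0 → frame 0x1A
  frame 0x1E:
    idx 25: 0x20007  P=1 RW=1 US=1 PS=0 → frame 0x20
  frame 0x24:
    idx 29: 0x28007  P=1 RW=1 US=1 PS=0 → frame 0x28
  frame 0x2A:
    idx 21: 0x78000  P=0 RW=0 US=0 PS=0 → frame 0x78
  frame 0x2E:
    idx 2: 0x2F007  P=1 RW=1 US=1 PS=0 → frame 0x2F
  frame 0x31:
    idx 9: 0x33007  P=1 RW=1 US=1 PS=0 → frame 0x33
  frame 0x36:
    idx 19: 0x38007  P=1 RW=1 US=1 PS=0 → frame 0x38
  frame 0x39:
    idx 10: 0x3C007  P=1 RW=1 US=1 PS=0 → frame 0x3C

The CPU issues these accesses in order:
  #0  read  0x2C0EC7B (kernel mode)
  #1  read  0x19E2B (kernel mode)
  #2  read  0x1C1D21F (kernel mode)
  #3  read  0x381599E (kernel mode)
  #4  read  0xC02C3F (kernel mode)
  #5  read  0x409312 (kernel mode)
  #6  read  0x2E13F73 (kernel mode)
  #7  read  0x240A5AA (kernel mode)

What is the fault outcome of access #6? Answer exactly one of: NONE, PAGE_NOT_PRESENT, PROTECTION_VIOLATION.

Per-access translation:
#0 VA=0x2C0EC7B (r,kernel):
  L0 @0x15[22] → 0x17007  P=1,RW=1,US=1,PS=0
  L1 @0x17[14] → 0x1A007  P=1,RW=1,US=1,PS=0
  → PA=0x1AC7B  (2 entries read)
#1 VA=0x19E2B (r,kernel):
  L0 @0x15[0] → 0x1E007  P=1,RW=1,US=1,PS=0
  L1 @0x1E[25] → 0x20007  P=1,RW=1,US=1,PS=0
  → PA=0x20E2B  (2 entries read)
#2 VA=0x1C1D21F (r,kernel):
  L0 @0x15[14] → 0x24007  P=1,RW=1,US=1,PS=0
  L1 @0x24[29] → 0x28007  P=1,RW=1,US=1,PS=0
  → PA=0x2821F  (2 entries read)
#3 VA=0x381599E (r,kernel):
  L0 @0x15[28] → 0x2A007  P=1,RW=1,US=1,PS=0
  L1 @0x2A[21] → 0x78000  P=0,RW=0,US=0,PS=0
  → PAGE_NOT_PRESENT  (2 entries read)
#4 VA=0xC02C3F (r,kernel):
  L0 @0x15[6] → 0x2E007  P=1,RW=1,US=1,PS=0
  L1 @0x2E[2] → 0x2F007  P=1,RW=1,US=1,PS=0
  → PA=0x2FC3F  (2 entries read)
#5 VA=0x409312 (r,kernel):
  L0 @0x15[2] → 0x31007  P=1,RW=1,US=1,PS=0
  L1 @0x31[9] → 0x33007  P=1,RW=1,US=1,PS=0
  → PA=0x33312  (2 entries read)
#6 VA=0x2E13F73 (r,kernel):
  L0 @0x15[23] → 0x36007  P=1,RW=1,US=1,PS=0
  L1 @0x36[19] → 0x38007  P=1,RW=1,US=1,PS=0
  → PA=0x38F73  (2 entries read)
#7 VA=0x240A5AA (r,kernel):
  L0 @0x15[18] → 0x39007  P=1,RW=1,US=1,PS=0
  L1 @0x39[10] → 0x3C007  P=1,RW=1,US=1,PS=0
  → PA=0x3C5AA  (2 entries read)

Access #6 fault: NONE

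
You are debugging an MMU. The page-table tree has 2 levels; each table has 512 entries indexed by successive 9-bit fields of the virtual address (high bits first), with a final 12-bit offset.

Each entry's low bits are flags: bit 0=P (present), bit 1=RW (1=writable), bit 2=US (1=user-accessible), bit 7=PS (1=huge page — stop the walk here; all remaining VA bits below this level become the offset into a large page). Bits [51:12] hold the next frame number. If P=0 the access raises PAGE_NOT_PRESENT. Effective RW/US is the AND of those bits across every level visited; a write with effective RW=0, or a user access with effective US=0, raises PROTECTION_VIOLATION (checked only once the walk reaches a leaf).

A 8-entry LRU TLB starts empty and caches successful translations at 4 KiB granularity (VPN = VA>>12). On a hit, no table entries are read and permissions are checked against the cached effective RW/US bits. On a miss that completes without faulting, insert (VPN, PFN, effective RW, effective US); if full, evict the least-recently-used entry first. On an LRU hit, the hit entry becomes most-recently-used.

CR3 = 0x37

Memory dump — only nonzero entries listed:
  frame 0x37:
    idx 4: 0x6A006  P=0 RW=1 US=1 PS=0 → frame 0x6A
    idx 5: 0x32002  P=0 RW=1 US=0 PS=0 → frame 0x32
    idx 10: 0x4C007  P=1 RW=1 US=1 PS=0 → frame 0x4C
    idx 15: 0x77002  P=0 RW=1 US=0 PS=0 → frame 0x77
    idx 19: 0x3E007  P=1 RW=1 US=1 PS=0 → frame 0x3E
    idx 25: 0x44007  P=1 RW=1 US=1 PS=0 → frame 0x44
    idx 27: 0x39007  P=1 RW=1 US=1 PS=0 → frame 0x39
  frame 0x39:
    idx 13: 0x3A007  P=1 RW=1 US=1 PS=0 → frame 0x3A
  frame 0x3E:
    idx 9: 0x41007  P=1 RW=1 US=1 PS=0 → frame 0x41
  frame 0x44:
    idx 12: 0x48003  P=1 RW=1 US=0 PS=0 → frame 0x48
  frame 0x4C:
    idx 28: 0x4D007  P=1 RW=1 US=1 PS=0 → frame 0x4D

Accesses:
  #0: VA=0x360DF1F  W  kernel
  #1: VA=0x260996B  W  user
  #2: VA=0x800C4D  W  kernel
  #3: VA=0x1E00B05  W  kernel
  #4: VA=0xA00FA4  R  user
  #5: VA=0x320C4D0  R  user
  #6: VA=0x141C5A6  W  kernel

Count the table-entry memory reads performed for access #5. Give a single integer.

Walk each access:
#0 VA=0x360DF1F (w,kernel):
  L0 @0x37[27] → 0x39007  P=1,RW=1,US=1,PS=0
  L1 @0x39[13] → 0x3A007  P=1,RW=1,US=1,PS=0
  ⇒ phys 0x3AF1F  [2 reads]
#1 VA=0x260996B (w,user):
  L0 @0x37[19] → 0x3E007  P=1,RW=1,US=1,PS=0
  L1 @0x3E[9] → 0x41007  P=1,RW=1,US=1,PS=0
  ⇒ phys 0x4196B  [2 reads]
#2 VA=0x800C4D (w,kernel):
  L0 @0x37[4] → 0x6A006  P=0,RW=1,US=1,PS=0
  ✗ PAGE_NOT_PRESENT  [1 reads]
#3 VA=0x1E00B05 (w,kernel):
  L0 @0x37[15] → 0x77002  P=0,RW=1,US=0,PS=0
  ✗ PAGE_NOT_PRESENT  [1 reads]
#4 VA=0xA00FA4 (r,user):
  L0 @0x37[5] → 0x32002  P=0,RW=1,US=0,PS=0
  ✗ PAGE_NOT_PRESENT  [1 reads]
#5 VA=0x320C4D0 (r,user):
  L0 @0x37[25] → 0x44007  P=1,RW=1,US=1,PS=0
  L1 @0x44[12] → 0x48003  P=1,RW=1,US=0,PS=0
  ✗ PROTECTION_VIOLATION  [2 reads]
#6 VA=0x141C5A6 (w,kernel):
  L0 @0x37[10] → 0x4C007  P=1,RW=1,US=1,PS=0
  L1 @0x4C[28] → 0x4D007  P=1,RW=1,US=1,PS=0
  ⇒ phys 0x4D5A6  [2 reads]

Entries read for #5: 2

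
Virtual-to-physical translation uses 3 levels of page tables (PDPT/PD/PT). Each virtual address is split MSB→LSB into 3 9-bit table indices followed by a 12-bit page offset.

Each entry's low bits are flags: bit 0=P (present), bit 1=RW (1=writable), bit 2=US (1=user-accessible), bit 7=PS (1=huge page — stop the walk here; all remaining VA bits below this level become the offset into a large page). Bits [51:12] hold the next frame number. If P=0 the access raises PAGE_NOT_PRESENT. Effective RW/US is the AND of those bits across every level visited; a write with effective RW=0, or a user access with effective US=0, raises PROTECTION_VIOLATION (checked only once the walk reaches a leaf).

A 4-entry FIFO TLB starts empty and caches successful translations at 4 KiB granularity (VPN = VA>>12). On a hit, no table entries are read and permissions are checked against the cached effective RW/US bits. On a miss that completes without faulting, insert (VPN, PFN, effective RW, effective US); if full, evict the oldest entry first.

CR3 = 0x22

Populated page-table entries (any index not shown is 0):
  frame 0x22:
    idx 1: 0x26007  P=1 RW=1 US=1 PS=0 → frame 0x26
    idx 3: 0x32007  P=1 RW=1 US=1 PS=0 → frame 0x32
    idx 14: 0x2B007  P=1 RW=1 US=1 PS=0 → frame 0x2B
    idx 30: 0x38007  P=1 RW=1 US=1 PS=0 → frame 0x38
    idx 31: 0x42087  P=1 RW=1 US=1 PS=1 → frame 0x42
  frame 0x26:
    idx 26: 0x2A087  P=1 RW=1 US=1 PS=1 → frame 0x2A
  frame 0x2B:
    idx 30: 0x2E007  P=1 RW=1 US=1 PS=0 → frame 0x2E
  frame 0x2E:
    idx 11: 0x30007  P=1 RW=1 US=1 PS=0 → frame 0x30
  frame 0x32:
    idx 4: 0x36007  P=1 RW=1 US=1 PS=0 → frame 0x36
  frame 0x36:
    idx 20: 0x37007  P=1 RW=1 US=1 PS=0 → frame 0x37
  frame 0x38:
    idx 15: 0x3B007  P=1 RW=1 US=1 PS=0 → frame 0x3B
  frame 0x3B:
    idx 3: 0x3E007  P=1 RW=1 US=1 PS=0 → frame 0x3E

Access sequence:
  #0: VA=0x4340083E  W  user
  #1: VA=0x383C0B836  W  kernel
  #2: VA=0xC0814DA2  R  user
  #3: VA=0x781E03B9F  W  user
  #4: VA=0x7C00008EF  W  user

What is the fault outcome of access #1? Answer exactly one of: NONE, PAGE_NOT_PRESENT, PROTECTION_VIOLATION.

Walk each access:
#0 VA=0x4340083E (w,user):
  L0 @0x22[1] → 0x26007  P=1,RW=1,US=1,PS=0
  L1 @0x26[26] → 0x2A087  P=1,RW=1,US=1,PS=1
  ⇒ phys 0x2A83E (huge @L1)  [2 reads]
#1 VA=0x383C0B836 (w,kernel):
  L0 @0x22[14] → 0x2B007  P=1,RW=1,US=1,PS=0
  L1 @0x2B[30] → 0x2E007  P=1,RW=1,US=1,PS=0
  L2 @0x2E[11] → 0x30007  P=1,RW=1,US=1,PS=0
  ⇒ phys 0x30836  [3 reads]
#2 VA=0xC0814DA2 (r,user):
  L0 @0x22[3] → 0x32007  P=1,RW=1,US=1,PS=0
  L1 @0x32[4] → 0x36007  P=1,RW=1,US=1,PS=0
  L2 @0x36[20] → 0x37007  P=1,RW=1,US=1,PS=0
  ⇒ phys 0x37DA2  [3 reads]
#3 VA=0x781E03B9F (w,user):
  L0 @0x22[30] → 0x38007  P=1,RW=1,US=1,PS=0
  L1 @0x38[15] → 0x3B007  P=1,RW=1,US=1,PS=0
  L2 @0x3B[3] → 0x3E007  P=1,RW=1,US=1,PS=0
  ⇒ phys 0x3EB9F  [3 reads]
#4 VA=0x7C00008EF (w,user):
  L0 @0x22[31] → 0x42087  P=1,RW=1,US=1,PS=1
  ⇒ phys 0x428EF (huge @L0)  [1 reads]

Access #1 fault: NONE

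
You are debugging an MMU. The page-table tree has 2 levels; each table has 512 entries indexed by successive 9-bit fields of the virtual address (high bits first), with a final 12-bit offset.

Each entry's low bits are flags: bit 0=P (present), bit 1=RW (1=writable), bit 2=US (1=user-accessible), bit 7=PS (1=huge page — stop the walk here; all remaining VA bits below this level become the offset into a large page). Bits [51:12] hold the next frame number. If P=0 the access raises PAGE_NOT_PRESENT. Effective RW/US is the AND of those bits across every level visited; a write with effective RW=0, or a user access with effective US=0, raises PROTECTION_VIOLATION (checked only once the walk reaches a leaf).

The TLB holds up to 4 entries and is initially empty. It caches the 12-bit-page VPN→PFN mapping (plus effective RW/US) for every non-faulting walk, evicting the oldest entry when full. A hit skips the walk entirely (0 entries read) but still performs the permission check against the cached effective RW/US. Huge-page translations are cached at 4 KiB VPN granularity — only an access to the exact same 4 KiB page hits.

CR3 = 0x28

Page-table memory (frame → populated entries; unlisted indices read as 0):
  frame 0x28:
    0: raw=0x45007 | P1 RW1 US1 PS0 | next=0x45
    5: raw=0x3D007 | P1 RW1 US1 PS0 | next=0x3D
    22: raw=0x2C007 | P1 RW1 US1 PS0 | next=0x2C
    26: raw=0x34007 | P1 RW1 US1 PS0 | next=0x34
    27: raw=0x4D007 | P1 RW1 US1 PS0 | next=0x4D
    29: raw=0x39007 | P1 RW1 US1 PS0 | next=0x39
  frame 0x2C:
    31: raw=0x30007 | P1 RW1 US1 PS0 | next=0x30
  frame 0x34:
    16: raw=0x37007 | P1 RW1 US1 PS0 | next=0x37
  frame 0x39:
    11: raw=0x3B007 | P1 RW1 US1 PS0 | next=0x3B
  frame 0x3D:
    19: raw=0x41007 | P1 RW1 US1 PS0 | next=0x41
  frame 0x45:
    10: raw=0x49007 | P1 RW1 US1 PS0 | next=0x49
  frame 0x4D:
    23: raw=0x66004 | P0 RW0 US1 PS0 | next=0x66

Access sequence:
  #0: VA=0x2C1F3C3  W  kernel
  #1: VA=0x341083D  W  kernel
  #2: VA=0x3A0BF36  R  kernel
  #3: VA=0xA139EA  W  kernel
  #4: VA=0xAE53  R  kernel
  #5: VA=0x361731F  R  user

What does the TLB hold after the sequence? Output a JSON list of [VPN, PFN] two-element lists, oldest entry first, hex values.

Per-access translation:
#0 VA=0x2C1F3C3 (w,kernel):
  lvl0: tbl 0x28, slot 22 ⇒ 0x2C007 (P1/RW1/US1/PS0)
  lvl1: tbl 0x2C, slot 31 ⇒ 0x30007 (P1/RW1/US1/PS0)
  ✓ 0x303C3  — 2 lookups
#1 VA=0x341083D (w,kernel):
  lvl0: tbl 0x28, slot 26 ⇒ 0x34007 (P1/RW1/US1/PS0)
  lvl1: tbl 0x34, slot 16 ⇒ 0x37007 (P1/RW1/US1/PS0)
  ✓ 0x3783D  — 2 lookups
#2 VA=0x3A0BF36 (r,kernel):
  lvl0: tbl 0x28, slot 29 ⇒ 0x39007 (P1/RW1/US1/PS0)
  lvl1: tbl 0x39, slot 11 ⇒ 0x3B007 (P1/RW1/US1/PS0)
  ✓ 0x3BF36  — 2 lookups
#3 VA=0xA139EA (w,kernel):
  lvl0: tbl 0x28, slot 5 ⇒ 0x3D007 (P1/RW1/US1/PS0)
  lvl1: tbl 0x3D, slot 19 ⇒ 0x41007 (P1/RW1/US1/PS0)
  ✓ 0x419EA  — 2 lookups
#4 VA=0xAE53 (r,kernel):
  lvl0: tbl 0x28, slot 0 ⇒ 0x45007 (P1/RW1/US1/PS0)
  lvl1: tbl 0x45, slot 10 ⇒ 0x49007 (P1/RW1/US1/PS0)
  ✓ 0x49E53  — 2 lookups
#5 VA=0x361731F (r,user):
  lvl0: tbl 0x28, slot 27 ⇒ 0x4D007 (P1/RW1/US1/PS0)
  lvl1: tbl 0x4D, slot 23 ⇒ 0x66004 (P0/RW0/US1/PS0)
  ✗ PAGE_NOT_PRESENT  [2 reads]

TLB: [["0x3410", "0x37"], ["0x3A0B", "0x3B"], ["0xA13", "0x41"], ["0xA", "0x49"]]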